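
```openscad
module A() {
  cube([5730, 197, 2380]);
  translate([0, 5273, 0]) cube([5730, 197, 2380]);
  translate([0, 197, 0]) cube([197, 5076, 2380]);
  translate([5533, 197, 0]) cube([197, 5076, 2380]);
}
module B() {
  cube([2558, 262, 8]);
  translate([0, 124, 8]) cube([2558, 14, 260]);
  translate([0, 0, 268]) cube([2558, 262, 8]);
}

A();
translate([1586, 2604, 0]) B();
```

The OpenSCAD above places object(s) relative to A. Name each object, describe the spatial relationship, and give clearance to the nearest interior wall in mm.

A is a house frame. B is an I-beam. The I-beam sits inside the house frame, centred. The clearance to the nearest interior wall is 1389 mm.

Clearances: x = 1389, y = 2407; minimum 1389 mm.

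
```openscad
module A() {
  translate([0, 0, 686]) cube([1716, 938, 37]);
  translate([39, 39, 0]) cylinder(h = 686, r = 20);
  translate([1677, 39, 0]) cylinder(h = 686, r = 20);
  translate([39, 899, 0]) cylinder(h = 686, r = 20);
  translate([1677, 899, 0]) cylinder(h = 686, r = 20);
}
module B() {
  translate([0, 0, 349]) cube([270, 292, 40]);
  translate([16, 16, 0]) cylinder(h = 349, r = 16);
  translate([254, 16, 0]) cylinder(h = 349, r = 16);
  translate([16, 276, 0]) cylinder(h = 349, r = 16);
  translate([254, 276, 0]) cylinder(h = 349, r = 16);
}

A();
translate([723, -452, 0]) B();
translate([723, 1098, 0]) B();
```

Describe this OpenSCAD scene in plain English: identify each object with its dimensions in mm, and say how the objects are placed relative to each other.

A is a table with a 1716×938 mm rectangular top, 37 mm thick, top surface at z = 723 mm, supported by four round legs of 40 mm diameter, each leg's bounding box inset 19 mm from the nearest pair of top edges, running from the floor.

B is a simple wooden stool: a rectangular seat 270 mm (x) by 292 mm (y), 40 mm thick, top face at z = 389 mm, on four round legs, each 32 mm in diameter. The legs rest on z = 0, each leg's axis is inset half a diameter from the nearest pair of seat edges (so the leg's bounding box is flush with the corner).

Two stools sit around the table at the −y, +y sides.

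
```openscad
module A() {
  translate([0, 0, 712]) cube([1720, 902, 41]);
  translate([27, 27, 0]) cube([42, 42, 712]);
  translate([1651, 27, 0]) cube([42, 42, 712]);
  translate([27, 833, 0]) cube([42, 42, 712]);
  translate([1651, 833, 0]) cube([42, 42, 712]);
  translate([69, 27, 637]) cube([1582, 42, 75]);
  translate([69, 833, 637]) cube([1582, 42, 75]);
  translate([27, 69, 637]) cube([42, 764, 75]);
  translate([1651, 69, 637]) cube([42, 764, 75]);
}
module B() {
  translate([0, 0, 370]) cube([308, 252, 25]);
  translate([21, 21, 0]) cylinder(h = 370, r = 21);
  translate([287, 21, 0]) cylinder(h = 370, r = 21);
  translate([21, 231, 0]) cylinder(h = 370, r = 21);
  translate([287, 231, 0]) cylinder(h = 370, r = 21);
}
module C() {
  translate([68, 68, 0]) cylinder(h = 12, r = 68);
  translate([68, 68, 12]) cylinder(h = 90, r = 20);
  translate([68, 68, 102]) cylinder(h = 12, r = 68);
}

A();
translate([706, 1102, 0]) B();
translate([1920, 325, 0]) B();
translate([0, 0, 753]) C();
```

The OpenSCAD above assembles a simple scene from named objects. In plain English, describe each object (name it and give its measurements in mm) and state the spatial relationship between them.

A is a table: top 1720 mm (x) × 902 mm (y), 41 mm thick, upper face at z = 753 mm, on four 42×42 mm square legs, each inset 27 mm from the nearest pair of top edges, running from z = 0 to the bottom of the top. Four apron rails, 42 mm thick and 75 mm tall, run between adjacent legs with their top edges flush with the underside of the top and their outer faces flush with the legs' outer faces.

B is a simple wooden stool: a rectangular seat 308 mm (x) by 252 mm (y), 25 mm thick, top face at z = 395 mm, on four round legs, each 42 mm in diameter. The legs rest on z = 0, each leg's axis is inset half a diameter from the nearest pair of seat edges (so the leg's bounding box is flush with the corner).

C is a spool: two coaxial disc flanges of radius 68 mm and thickness 12 mm, joined by a core cylinder of radius 20 mm and height 90 mm. The lower flange rests on z = 0 and the three cylinders share a vertical axis.

Two stools sit around the table at the +y, +x sides. The spool is on top of the table.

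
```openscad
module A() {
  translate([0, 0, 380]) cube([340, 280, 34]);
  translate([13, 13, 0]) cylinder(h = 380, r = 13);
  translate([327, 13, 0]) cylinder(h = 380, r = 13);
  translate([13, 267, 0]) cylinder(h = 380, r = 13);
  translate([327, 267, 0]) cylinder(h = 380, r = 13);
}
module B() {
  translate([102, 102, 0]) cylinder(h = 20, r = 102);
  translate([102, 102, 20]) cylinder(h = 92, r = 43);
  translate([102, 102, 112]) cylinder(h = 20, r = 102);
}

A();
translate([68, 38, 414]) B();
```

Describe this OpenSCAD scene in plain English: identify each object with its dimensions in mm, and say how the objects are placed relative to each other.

A is a four-legged stool. The seat is 340×280 mm, 34 mm thick, top at z = 414 mm. It stands on four round legs, each 26 mm in diameter, from z = 0 to the seat underside, each leg's axis is inset half a diameter from the nearest pair of seat edges (so the leg's bounding box is flush with the corner).

B is a spool: two coaxial disc flanges of radius 102 mm and thickness 20 mm, joined by a core cylinder of radius 43 mm and height 92 mm. The lower flange rests on z = 0 and the three cylinders share a vertical axis.

The spool is on top of the stool, centred.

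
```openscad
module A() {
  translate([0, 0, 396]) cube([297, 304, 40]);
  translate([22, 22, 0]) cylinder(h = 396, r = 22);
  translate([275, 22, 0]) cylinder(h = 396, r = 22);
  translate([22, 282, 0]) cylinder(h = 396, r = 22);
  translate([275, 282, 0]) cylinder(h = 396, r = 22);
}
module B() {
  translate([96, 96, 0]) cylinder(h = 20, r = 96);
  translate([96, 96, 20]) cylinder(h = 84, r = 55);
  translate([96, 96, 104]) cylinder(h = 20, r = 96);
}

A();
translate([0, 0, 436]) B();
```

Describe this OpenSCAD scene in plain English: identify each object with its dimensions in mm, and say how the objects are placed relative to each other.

A is a four-legged stool. The seat is 297×304 mm, 40 mm thick, top at z = 436 mm. It stands on four round legs, each 44 mm in diameter, from z = 0 to the seat underside, each leg's axis is inset half a diameter from the nearest pair of seat edges (so the leg's bounding box is flush with the corner).

B is a spool: two coaxial disc flanges of radius 96 mm and thickness 20 mm, joined by a core cylinder of radius 55 mm and height 84 mm. The lower flange rests on z = 0 and the three cylinders share a vertical axis.

The spool is on top of the stool.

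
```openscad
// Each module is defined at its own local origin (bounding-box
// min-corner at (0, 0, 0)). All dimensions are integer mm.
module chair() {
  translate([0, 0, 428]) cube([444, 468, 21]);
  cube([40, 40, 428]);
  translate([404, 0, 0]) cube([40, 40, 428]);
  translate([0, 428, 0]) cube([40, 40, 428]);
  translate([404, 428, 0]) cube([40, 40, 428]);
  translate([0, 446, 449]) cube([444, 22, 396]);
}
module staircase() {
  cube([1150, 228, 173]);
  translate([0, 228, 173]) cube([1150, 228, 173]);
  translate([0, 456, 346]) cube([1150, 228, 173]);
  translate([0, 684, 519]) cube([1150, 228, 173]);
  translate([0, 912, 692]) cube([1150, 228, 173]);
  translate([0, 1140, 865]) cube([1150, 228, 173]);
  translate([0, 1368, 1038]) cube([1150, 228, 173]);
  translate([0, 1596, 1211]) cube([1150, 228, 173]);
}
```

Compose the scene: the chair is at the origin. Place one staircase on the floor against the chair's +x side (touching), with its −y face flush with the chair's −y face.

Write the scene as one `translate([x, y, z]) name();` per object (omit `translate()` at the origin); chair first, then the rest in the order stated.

chair();
translate([444, 0, 0]) staircase();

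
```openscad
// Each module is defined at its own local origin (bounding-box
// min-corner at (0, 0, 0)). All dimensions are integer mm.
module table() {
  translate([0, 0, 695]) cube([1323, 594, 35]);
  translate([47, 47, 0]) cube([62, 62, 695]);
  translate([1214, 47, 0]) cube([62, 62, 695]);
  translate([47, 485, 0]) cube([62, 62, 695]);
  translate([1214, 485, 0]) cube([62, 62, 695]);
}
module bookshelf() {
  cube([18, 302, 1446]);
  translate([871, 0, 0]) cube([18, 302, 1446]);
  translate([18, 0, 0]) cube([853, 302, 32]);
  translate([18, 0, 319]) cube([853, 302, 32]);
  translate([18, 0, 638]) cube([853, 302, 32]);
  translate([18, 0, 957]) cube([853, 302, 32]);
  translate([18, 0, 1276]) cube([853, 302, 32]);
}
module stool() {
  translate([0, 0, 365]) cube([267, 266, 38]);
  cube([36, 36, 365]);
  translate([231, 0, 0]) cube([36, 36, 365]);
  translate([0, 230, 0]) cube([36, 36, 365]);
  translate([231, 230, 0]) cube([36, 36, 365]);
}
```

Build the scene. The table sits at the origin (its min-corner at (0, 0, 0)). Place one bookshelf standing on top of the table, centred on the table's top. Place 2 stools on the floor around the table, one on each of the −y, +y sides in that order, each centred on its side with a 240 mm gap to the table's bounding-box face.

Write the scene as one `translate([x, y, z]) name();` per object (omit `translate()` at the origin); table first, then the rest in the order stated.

table();
translate([217, 146, 730]) bookshelf();
translate([528, -506, 0]) stool();
translate([528, 834, 0]) stool();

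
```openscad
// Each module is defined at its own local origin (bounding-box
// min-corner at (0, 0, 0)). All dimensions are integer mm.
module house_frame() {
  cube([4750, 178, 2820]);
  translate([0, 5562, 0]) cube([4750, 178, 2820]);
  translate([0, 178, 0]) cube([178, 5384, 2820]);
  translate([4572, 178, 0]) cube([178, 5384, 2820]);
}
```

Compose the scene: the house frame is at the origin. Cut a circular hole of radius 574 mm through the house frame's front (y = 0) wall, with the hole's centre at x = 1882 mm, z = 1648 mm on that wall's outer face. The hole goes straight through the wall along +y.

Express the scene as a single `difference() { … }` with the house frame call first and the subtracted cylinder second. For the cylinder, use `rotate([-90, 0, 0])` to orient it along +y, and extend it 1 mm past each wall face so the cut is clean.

difference() {
  house_frame();
  translate([1882, -1, 1648]) rotate([-90, 0, 0]) cylinder(h = 180, r = 574);
}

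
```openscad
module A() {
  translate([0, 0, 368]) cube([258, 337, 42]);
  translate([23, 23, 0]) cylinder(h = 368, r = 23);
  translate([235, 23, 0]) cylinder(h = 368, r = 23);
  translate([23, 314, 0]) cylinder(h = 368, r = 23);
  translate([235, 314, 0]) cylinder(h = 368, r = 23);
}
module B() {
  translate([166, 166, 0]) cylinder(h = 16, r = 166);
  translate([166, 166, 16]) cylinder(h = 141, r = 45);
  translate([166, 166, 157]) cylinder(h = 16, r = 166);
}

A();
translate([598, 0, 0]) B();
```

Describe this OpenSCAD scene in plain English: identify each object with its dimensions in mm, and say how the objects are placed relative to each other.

A is a simple wooden stool: a rectangular seat 258 mm (x) by 337 mm (y), 42 mm thick, top face at z = 410 mm, on four round legs, each 46 mm in diameter. The legs rest on z = 0, each leg's axis is inset half a diameter from the nearest pair of seat edges (so the leg's bounding box is flush with the corner).

B is a spool: two coaxial disc flanges of radius 166 mm and thickness 16 mm, joined by a core cylinder of radius 45 mm and height 141 mm. The lower flange rests on z = 0 and the three cylinders share a vertical axis.

The spool is on the floor beside the stool on its +x side.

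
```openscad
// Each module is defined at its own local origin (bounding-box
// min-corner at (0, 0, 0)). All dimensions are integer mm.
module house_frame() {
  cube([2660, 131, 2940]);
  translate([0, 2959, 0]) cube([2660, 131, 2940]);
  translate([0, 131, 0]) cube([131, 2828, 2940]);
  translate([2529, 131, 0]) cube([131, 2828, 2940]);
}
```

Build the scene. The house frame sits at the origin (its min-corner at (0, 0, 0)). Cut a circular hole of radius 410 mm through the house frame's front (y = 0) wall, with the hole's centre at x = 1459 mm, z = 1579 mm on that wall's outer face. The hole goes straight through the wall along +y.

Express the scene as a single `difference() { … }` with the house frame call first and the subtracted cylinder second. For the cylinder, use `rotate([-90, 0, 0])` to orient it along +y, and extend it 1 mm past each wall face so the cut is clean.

difference() {
  house_frame();
  translate([1459, -1, 1579]) rotate([-90, 0, 0]) cylinder(h = 133, r = 410);
}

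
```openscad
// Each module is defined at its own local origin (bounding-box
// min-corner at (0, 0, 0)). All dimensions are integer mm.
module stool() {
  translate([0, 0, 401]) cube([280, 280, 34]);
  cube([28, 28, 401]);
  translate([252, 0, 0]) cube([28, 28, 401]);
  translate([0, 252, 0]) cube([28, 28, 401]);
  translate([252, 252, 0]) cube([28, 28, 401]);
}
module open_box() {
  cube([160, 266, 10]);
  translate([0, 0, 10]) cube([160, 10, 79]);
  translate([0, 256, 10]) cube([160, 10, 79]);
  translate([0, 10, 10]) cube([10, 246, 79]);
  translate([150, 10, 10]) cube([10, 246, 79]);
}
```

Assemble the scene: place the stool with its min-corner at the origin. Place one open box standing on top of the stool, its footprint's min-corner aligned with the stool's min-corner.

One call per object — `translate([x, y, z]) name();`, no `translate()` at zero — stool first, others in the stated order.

stool();
translate([0, 0, 435]) open_box();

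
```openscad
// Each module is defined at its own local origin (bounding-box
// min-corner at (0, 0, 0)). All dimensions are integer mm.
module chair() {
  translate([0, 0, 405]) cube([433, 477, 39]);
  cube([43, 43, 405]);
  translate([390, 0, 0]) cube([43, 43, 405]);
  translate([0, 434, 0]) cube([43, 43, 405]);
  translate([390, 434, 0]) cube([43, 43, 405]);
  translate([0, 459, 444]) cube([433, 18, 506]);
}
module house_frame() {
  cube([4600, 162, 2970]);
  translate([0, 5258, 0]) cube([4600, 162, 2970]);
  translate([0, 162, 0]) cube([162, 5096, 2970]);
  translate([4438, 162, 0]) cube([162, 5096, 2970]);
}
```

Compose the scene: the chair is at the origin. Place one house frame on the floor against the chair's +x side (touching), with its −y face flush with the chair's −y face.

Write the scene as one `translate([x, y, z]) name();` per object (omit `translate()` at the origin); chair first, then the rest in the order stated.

chair();
translate([433, 0, 0]) house_frame();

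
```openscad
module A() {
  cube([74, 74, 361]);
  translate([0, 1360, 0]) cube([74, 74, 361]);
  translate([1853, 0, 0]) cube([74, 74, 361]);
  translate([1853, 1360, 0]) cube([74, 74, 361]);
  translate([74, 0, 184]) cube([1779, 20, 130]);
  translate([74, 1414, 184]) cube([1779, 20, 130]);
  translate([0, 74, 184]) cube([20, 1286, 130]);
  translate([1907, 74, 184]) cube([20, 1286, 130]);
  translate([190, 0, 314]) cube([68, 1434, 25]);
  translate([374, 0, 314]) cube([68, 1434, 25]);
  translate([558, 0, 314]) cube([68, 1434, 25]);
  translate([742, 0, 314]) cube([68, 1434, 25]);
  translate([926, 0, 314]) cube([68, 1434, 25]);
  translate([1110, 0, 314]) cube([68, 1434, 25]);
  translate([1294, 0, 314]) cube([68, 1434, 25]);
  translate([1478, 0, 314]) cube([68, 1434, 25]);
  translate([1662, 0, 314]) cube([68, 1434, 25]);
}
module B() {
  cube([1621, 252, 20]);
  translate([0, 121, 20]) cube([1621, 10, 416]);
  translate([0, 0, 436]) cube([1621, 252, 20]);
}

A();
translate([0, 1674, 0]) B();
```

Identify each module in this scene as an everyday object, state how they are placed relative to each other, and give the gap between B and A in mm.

A is a bed frame. B is an I-beam. The I-beam is on the floor beside the bed frame on its +y side. The gap between the I-beam and the bed frame is 240 mm.

The I-beam's nearest face is 240 mm from the bed frame's +y face.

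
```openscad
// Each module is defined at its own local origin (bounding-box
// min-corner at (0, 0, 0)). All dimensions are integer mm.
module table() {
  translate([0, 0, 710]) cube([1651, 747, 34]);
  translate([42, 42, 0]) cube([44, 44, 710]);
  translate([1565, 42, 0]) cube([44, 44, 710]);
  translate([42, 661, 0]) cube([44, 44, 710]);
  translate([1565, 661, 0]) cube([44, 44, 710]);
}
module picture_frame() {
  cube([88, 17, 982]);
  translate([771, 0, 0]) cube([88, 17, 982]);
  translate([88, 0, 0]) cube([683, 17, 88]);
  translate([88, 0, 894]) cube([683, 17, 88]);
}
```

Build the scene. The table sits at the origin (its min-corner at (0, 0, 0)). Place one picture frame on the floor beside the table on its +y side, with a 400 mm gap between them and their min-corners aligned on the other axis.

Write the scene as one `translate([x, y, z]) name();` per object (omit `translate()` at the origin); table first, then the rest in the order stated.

table();
translate([0, 1147, 0]) picture_frame();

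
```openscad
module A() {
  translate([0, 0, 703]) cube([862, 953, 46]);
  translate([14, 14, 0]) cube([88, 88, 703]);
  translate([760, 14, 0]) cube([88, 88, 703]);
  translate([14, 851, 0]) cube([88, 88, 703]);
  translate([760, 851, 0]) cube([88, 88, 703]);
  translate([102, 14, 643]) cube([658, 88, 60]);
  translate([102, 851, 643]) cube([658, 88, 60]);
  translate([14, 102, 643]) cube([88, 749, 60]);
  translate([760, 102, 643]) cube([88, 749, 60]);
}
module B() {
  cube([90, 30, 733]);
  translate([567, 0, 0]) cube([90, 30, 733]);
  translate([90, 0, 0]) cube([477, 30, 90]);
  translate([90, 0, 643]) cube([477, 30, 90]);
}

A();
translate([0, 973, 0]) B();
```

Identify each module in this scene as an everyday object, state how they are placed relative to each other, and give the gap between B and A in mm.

A is a table. B is a picture frame. The picture frame is on the floor beside the table on its +y side. The gap between the picture frame and the table is 20 mm.

The picture frame's nearest face is 20 mm from the table's +y face.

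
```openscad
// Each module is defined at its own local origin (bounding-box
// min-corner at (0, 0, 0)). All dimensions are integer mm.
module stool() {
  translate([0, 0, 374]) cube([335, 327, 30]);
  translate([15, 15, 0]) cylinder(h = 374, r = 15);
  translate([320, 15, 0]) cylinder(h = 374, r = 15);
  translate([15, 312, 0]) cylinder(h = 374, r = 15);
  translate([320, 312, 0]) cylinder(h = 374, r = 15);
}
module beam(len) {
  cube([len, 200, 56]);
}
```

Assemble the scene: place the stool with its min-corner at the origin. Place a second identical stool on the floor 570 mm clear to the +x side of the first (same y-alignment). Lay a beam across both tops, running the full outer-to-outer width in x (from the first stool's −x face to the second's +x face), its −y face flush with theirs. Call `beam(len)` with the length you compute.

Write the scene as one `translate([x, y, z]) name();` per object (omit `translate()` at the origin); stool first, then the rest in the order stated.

stool();
translate([905, 0, 0]) stool();
translate([0, 0, 404]) beam(1240);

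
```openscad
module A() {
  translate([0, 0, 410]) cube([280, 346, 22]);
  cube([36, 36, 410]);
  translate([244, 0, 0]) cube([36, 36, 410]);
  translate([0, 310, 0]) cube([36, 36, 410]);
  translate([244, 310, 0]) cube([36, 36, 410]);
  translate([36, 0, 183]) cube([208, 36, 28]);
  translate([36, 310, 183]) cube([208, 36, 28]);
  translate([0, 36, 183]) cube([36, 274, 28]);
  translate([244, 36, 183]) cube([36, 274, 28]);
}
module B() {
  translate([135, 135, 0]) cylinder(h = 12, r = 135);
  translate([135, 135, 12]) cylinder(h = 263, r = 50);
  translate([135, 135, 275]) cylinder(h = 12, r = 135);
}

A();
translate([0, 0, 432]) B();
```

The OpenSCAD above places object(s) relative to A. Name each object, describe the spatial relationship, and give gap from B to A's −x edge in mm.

A is a stool. B is a spool. The spool is on top of the stool. The gap from the spool to the stool's −x edge is 0 mm.

The spool's min-x is at 0; the stool's min-x is 0; gap = 0 mm.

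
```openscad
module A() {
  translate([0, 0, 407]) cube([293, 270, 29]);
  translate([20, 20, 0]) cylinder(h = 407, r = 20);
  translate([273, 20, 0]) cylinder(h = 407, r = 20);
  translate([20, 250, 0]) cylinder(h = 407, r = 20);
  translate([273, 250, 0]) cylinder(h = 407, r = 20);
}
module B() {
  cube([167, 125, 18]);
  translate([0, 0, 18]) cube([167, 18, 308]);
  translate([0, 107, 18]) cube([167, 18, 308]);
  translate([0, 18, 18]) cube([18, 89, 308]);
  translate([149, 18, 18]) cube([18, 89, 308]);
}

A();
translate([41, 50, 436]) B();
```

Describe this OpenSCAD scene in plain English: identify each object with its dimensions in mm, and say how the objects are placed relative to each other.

A is a simple wooden stool: a rectangular seat 293 mm (x) by 270 mm (y), 29 mm thick, top face at z = 436 mm, on four round legs, each 40 mm in diameter. The legs rest on z = 0, each leg's axis is inset half a diameter from the nearest pair of seat edges (so the leg's bounding box is flush with the corner).

B is an open-topped rectangular box: outside dimensions 167×125×326 mm, with a uniform wall and base thickness of 18 mm. The base is a full 167×125 slab on the floor; four walls sit on top of the base. The front and back walls (the −y and +y sides) span the full width; the two side walls fit between them.

The open box is on top of the stool.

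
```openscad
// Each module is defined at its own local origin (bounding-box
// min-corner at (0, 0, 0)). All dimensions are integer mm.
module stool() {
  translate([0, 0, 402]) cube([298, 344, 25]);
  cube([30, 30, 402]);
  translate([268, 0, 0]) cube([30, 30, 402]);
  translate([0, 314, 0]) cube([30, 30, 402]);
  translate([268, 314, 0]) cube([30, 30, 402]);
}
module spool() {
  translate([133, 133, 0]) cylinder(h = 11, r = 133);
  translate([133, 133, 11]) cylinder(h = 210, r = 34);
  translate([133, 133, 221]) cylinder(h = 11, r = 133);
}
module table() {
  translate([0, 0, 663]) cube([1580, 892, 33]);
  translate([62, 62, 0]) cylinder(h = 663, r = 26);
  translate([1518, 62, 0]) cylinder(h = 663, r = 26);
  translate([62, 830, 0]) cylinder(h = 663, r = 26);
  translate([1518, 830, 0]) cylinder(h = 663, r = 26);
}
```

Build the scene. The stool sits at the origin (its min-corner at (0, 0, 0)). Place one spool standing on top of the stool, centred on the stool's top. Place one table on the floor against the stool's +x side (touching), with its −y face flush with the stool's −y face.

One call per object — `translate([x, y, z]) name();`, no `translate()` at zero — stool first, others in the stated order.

stool();
translate([16, 39, 427]) spool();
translate([298, 0, 0]) table();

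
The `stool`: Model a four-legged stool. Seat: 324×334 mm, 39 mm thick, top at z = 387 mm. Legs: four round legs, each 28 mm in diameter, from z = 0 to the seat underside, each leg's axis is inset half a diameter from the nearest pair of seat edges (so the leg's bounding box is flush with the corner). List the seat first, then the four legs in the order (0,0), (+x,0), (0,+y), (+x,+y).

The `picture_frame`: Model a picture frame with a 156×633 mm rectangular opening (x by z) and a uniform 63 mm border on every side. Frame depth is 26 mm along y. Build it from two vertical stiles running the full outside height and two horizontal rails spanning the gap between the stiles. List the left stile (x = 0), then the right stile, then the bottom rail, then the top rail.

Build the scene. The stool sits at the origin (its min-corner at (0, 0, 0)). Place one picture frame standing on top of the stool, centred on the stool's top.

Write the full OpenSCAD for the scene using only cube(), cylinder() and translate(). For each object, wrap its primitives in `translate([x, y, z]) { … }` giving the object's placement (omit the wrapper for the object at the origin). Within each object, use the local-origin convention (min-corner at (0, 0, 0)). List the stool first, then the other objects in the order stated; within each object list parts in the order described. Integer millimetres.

translate([0, 0, 348]) cube([324, 334, 39]);
translate([14, 14, 0]) cylinder(h = 348, r = 14);
translate([310, 14, 0]) cylinder(h = 348, r = 14);
translate([14, 320, 0]) cylinder(h = 348, r = 14);
translate([310, 320, 0]) cylinder(h = 348, r = 14);
translate([21, 154, 387]) {
  cube([63, 26, 759]);
  translate([219, 0, 0]) cube([63, 26, 759]);
  translate([63, 0, 0]) cube([156, 26, 63]);
  translate([63, 0, 696]) cube([156, 26, 63]);
}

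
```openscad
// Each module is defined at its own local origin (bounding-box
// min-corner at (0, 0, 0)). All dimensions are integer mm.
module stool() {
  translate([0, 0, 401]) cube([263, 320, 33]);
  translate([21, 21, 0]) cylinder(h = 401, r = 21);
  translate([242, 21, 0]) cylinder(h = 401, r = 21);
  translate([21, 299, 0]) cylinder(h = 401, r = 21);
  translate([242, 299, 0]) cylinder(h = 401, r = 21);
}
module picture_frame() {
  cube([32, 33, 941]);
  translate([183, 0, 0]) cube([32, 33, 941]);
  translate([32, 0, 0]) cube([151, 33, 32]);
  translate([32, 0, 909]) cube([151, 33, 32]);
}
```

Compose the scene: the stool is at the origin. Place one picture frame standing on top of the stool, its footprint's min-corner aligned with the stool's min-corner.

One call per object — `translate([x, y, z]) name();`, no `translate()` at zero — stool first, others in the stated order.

stool();
translate([0, 0, 434]) picture_frame();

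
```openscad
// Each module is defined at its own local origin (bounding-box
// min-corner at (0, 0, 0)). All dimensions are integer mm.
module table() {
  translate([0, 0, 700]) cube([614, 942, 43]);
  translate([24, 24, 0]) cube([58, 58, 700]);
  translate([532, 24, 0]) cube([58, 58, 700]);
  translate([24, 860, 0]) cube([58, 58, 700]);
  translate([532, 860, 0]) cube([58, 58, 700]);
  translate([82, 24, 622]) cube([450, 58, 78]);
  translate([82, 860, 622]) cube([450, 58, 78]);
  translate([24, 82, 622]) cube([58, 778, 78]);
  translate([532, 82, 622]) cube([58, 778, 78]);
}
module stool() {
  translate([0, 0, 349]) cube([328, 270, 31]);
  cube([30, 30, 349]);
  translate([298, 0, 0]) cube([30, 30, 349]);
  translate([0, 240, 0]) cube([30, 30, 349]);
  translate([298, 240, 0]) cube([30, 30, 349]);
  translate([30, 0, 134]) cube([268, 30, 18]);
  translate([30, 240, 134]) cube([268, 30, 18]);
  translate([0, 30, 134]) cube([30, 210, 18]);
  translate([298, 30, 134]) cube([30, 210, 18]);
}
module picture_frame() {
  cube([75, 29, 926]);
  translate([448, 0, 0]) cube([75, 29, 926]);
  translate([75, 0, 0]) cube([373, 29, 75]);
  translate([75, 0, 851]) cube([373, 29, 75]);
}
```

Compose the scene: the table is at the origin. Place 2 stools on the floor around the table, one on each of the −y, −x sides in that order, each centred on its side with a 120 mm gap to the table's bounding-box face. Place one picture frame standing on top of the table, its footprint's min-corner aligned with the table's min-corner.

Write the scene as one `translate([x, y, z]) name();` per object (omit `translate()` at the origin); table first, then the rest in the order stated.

table();
translate([143, -390, 0]) stool();
translate([-448, 336, 0]) stool();
translate([0, 0, 743]) picture_frame();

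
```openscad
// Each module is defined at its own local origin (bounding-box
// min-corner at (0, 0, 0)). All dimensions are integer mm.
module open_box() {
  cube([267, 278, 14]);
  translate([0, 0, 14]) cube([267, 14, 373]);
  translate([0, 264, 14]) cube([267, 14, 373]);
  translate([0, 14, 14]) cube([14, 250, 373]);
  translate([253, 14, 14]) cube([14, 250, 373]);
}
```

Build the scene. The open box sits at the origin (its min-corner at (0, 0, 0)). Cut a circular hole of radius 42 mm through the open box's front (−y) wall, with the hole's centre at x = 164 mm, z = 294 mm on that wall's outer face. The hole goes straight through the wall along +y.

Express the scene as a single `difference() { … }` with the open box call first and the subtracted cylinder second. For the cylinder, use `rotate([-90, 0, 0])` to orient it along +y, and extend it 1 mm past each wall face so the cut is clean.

difference() {
  open_box();
  translate([164, -1, 294]) rotate([-90, 0, 0]) cylinder(h = 16, r = 42);
}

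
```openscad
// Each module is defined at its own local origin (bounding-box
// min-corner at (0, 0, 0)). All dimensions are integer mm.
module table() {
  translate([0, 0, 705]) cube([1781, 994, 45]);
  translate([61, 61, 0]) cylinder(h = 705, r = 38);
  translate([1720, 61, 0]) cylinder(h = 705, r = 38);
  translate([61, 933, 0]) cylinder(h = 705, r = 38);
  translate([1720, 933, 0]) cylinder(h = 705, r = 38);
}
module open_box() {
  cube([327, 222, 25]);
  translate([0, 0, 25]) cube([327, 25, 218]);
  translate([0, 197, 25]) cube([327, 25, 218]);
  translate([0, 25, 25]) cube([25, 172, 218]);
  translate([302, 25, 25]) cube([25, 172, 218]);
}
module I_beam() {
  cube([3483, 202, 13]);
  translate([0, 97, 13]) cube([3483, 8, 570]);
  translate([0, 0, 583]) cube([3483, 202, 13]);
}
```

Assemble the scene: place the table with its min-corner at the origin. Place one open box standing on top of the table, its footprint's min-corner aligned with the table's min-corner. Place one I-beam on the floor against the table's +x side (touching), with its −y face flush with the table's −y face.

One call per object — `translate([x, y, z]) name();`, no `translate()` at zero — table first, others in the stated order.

table();
translate([0, 0, 750]) open_box();
translate([1781, 0, 0]) I_beam();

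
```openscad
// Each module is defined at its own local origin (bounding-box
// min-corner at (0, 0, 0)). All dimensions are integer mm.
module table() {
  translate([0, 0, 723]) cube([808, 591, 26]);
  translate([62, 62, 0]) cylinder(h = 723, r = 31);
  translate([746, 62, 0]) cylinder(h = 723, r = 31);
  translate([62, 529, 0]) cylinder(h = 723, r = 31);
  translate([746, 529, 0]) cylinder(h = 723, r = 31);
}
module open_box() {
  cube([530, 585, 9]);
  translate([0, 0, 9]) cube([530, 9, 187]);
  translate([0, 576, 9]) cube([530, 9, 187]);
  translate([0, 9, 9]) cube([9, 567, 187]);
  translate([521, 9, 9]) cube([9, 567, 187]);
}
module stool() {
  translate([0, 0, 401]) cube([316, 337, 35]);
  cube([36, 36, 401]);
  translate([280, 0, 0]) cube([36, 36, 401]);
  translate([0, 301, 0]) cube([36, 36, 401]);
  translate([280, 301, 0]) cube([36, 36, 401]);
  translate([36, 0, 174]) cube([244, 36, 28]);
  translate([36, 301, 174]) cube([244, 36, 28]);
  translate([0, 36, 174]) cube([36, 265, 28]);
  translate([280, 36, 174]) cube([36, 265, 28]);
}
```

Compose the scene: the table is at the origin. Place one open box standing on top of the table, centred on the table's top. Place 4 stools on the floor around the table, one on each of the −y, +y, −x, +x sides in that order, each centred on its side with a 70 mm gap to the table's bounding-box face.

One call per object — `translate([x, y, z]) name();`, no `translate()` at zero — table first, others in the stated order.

table();
translate([139, 3, 749]) open_box();
translate([246, -407, 0]) stool();
translate([246, 661, 0]) stool();
translate([-386, 127, 0]) stool();
translate([878, 127, 0]) stool();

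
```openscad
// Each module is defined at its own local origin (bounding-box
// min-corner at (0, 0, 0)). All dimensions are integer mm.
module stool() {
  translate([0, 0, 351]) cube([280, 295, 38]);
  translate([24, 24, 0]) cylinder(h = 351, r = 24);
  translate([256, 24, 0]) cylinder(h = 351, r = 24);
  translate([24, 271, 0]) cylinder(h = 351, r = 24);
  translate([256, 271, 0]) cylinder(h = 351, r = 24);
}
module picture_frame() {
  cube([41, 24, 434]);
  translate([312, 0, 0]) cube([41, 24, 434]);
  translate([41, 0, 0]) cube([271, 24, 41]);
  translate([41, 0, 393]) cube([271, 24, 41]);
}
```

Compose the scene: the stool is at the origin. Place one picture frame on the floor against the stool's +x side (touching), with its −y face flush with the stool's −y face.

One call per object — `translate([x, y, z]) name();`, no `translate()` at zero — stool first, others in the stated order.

stool();
translate([280, 0, 0]) picture_frame();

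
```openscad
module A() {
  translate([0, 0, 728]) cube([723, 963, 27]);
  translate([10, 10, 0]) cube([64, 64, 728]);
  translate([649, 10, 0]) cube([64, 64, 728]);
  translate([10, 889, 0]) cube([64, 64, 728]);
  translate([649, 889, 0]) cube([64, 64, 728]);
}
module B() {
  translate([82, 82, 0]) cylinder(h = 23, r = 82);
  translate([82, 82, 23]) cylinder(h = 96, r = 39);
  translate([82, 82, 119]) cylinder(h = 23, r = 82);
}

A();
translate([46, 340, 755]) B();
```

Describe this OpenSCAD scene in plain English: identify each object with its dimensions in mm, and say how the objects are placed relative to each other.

A is a table: top 723 mm (x) × 963 mm (y), 27 mm thick, upper face at z = 755 mm, on four 64×64 mm square legs, each inset 10 mm from the nearest pair of top edges, running from z = 0 to the bottom of the top.

B is a spool: two coaxial disc flanges of radius 82 mm and thickness 23 mm, joined by a core cylinder of radius 39 mm and height 96 mm. The lower flange rests on z = 0 and the three cylinders share a vertical axis.

The spool is on top of the table.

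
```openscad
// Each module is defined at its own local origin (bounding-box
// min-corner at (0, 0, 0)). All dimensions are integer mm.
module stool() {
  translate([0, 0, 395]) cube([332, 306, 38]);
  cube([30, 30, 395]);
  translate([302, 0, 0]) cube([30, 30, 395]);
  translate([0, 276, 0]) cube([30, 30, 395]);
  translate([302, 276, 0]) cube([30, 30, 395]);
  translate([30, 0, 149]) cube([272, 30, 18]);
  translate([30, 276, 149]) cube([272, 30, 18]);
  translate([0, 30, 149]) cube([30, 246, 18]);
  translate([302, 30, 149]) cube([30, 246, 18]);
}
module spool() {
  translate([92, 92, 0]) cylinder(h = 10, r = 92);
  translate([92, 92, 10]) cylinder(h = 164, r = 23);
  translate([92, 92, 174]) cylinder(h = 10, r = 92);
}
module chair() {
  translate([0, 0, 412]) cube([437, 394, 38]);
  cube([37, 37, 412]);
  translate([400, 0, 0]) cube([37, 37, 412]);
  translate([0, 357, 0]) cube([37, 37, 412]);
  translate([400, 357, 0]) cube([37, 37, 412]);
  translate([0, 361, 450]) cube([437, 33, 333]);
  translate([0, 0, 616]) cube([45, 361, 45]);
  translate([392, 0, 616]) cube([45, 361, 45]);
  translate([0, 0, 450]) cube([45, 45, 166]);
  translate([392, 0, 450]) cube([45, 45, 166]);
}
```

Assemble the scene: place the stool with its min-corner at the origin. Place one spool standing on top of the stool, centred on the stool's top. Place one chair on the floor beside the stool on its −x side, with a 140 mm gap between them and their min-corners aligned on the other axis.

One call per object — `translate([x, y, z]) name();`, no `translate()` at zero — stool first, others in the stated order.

stool();
translate([74, 61, 433]) spool();
translate([-577, 0, 0]) chair();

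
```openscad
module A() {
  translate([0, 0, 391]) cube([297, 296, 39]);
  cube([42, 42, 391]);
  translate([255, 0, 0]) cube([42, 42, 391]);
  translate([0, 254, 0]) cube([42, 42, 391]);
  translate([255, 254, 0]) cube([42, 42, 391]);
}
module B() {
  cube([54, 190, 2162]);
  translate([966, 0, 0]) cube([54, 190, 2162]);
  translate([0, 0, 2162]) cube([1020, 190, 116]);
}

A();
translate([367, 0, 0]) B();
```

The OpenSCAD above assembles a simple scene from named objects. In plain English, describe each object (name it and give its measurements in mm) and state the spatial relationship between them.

A is a simple wooden stool: a rectangular seat 297 mm (x) by 296 mm (y), 39 mm thick, top face at z = 430 mm, on four square legs, each 42×42 mm in cross-section. The legs rest on z = 0, each flush with a corner of the seat.

B is a door frame. The clear opening is 912 mm wide and 2162 mm high. Two 54 mm wide jambs, 190 mm deep, stand either side of the opening from the floor to the top of the opening. A 116 mm thick head sits across the top of both jambs, spanning the full outside width of the frame.

The door frame is on the floor beside the stool on its +x side.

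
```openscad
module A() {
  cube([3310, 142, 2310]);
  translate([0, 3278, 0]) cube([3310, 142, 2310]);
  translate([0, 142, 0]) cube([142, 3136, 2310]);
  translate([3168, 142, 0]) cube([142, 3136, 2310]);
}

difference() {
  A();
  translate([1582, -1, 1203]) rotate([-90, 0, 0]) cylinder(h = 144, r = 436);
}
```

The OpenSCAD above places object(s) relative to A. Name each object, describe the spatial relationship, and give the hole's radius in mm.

The subtracted cylinder has r = 436 mm.

A is a house frame. The house frame has a circular hole through its front wall. The hole's radius is 436 mm.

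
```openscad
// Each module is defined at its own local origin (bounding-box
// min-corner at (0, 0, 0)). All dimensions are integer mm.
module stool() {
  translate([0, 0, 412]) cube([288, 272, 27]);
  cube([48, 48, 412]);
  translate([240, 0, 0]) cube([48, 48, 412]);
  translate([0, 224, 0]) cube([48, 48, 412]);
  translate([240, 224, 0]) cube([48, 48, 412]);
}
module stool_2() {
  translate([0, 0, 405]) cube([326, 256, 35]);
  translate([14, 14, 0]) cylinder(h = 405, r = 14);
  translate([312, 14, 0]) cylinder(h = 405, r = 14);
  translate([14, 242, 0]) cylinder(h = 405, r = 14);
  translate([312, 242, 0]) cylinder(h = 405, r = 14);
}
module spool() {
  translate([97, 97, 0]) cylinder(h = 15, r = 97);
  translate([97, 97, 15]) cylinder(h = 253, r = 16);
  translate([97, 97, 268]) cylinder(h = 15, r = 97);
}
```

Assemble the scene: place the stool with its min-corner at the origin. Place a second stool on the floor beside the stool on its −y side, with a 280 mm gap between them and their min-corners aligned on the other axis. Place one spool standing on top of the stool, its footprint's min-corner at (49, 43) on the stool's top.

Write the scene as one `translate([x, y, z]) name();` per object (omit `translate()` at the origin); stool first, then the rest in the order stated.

stool();
translate([0, -536, 0]) stool_2();
translate([49, 43, 439]) spool();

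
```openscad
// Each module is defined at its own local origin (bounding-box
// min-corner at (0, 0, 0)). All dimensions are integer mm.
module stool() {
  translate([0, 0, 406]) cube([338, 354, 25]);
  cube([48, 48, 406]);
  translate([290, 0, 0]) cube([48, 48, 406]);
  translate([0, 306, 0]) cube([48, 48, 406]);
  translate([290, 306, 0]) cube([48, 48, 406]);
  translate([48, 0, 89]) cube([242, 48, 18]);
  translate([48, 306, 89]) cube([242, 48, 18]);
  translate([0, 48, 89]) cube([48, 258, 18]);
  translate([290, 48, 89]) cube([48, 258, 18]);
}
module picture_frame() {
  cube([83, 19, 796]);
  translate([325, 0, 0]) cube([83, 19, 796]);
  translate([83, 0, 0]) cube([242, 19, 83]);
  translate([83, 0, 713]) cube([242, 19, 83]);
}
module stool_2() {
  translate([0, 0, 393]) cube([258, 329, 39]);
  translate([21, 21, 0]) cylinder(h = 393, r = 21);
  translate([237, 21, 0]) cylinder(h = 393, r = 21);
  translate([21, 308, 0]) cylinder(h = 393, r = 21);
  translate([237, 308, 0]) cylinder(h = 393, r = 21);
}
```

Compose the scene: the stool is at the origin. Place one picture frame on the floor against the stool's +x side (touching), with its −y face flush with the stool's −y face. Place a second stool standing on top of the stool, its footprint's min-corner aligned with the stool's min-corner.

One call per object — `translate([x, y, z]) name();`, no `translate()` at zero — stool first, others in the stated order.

stool();
translate([338, 0, 0]) picture_frame();
translate([0, 0, 431]) stool_2();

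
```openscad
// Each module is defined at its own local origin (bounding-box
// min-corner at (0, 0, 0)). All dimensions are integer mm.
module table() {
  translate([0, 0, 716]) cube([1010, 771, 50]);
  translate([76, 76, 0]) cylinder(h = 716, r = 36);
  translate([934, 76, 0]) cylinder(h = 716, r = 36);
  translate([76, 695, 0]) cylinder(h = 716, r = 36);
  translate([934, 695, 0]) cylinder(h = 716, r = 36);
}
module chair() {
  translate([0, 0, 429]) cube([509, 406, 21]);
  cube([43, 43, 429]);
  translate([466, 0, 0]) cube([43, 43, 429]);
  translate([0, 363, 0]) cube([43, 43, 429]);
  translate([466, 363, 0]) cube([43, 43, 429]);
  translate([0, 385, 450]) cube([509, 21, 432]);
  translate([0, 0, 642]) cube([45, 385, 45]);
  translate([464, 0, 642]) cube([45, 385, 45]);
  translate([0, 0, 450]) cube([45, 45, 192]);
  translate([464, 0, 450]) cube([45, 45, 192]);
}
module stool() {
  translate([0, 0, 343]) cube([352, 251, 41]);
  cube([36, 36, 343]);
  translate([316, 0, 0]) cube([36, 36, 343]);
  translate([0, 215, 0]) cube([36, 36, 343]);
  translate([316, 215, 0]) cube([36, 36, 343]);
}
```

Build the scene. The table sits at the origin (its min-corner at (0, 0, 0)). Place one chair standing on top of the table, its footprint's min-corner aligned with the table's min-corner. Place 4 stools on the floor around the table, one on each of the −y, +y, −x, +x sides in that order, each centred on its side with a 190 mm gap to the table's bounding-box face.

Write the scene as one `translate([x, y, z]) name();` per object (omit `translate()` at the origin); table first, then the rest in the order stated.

table();
translate([0, 0, 766]) chair();
translate([329, -441, 0]) stool();
translate([329, 961, 0]) stool();
translate([-542, 260, 0]) stool();
translate([1200, 260, 0]) stool();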